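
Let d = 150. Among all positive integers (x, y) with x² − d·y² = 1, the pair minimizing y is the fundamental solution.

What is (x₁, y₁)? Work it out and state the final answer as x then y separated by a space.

49 4

d=150: √d = [12; 4,24] (ℓ=2, even), read p_1/q_1
k=0  a_k=12  p_k/q_k = 12/1
k=1  a_k=4  p_k/q_k = 49/4
fundamental: x₁=49, y₁=4  (since 2401 − 150·16 = 1)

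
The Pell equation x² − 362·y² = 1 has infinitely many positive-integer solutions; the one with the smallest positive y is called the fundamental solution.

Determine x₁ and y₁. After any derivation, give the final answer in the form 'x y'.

723 38

√362 → a₀=19, period (38); ℓ=1 odd so k=1
step 0: (19, 1)  from 19·(1,0) + (0,1)
step 1: (723, 38)  from 38·(19,1) + (1,0)
→ (723, 38).  Check: 723²=522729, 362·38²=522728, difference 1.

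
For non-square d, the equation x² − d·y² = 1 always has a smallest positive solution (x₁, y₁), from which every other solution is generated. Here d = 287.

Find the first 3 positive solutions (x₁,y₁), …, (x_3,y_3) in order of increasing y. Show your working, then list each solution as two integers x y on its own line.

√287 = [16; 1,15,1,32, …], period ℓ=4 (even) → k=3
i=0: a=16 ⇒ p=16, q=1
i=1: a=1 ⇒ p=17, q=1
i=2: a=15 ⇒ p=271, q=16
i=3: a=1 ⇒ p=288, q=17
(x₁, y₁) = (288, 17);  288² − 287·17² = 1 ✓
n=2: (288,17)∘(288,17) = (288·288+287·17·17, 288·17+17·288) = (165887,9792)
n=3: (165887,9792)∘(288,17) = (288·165887+287·17·9792, 288·9792+17·165887) = (95550624,5640175)

288 17
165887 9792
95550624 5640175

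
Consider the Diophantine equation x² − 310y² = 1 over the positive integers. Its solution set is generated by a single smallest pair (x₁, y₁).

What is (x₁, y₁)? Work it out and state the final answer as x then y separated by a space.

848719 48204

[17; 1,1,1,1,5,…,1,1,34] for √310; ℓ=16 ⇒ convergent index 15
k=0  a_k=17  p_k/q_k = 17/1
…
k=2  a_k=1  p_k/q_k = 35/2
k=3  a_k=1  p_k/q_k = 53/3
k=4  a_k=1  p_k/q_k = 88/5
k=5  a_k=5  p_k/q_k = 493/28
k=6  a_k=3  p_k/q_k = 1567/89
k=7  a_k=1  p_k/q_k = 2060/117
k=8  a_k=2  p_k/q_k = 5687/323
k=9  a_k=1  p_k/q_k = 7747/440
k=10  a_k=3  p_k/q_k = 28928/1643
k=11  a_k=5  p_k/q_k = 152387/8655
k=12  a_k=1  p_k/q_k = 181315/10298
k=13  a_k=1  p_k/q_k = 333702/18953
k=14  a_k=1  p_k/q_k = 515017/29251
k=15  a_k=1  p_k/q_k = 848719/48204
(x₁, y₁) = (848719, 48204);  848719² − 310·48204² = 1 ✓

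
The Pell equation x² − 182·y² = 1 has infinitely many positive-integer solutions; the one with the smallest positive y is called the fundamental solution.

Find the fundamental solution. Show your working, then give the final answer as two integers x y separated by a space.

√182 = [13; 2,26, …], period ℓ=2 (even) → k=1
a_0=13:  p_0=13·1+0=13,  q_0=13·0+1=1
a_1=2:  p_1=2·13+1=27,  q_1=2·1+0=2
→ (27, 2).  Check: 27²=729, 182·2²=728, difference 1.

27 2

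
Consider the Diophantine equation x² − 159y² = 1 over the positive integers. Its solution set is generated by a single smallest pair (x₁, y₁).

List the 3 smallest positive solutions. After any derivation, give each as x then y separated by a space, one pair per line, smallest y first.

1324 105
3505951 278040
9283756924 736249815

[12; 1,1,1,1,3,1,1,1,1,24] for √159; ℓ=10 ⇒ convergent index 9
a_0=12:  p_0=12·1+0=12,  q_0=12·0+1=1
…
a_2=1:  p_2=1·13+12=25,  q_2=1·1+1=2
…
a_4=1:  p_4=1·38+25=63,  q_4=1·3+2=5
…
a_8=1:  p_8=1·517+290=807,  q_8=1·41+23=64
a_9=1:  p_9=1·807+517=1324,  q_9=1·64+41=105
(x₁, y₁) = (1324, 105);  1324² − 159·105² = 1 ✓
k=2:  x_2 = 1324·1324+159·105·105 = 3505951,  y_2 = 1324·105+105·1324 = 278040
k=3:  x_3 = 1324·3505951+159·105·278040 = 9283756924,  y_3 = 1324·278040+105·3505951 = 736249815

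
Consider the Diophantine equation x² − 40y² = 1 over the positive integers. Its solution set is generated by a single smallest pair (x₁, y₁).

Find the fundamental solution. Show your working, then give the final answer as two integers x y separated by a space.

19 3

d=40: √d = [6; 3,12] (ℓ=2, even), read p_1/q_1
k=0  a_k=6  p_k/q_k = 6/1
k=1  a_k=3  p_k/q_k = 19/3
fundamental: x₁=19, y₁=3  (since 361 − 40·9 = 1)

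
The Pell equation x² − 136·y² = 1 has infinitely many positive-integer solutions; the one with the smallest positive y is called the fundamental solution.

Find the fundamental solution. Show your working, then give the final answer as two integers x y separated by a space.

[11; 1,1,1,22] for √136; ℓ=4 ⇒ convergent index 3
i=0: a=11 ⇒ p=11, q=1
…
i=2: a=1 ⇒ p=23, q=2
i=3: a=1 ⇒ p=35, q=3
→ (35, 3).  Check: 35²=1225, 136·3²=1224, difference 1.

35 3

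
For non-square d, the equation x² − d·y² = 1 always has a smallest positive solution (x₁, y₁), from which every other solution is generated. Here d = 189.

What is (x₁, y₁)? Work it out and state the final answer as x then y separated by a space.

55 4

[13; 1,2,1,26] for √189; ℓ=4 ⇒ convergent index 3
k=0  a_k=13  p_k/q_k = 13/1
k=1  a_k=1  p_k/q_k = 14/1
k=2  a_k=2  p_k/q_k = 41/3
k=3  a_k=1  p_k/q_k = 55/4
(x₁, y₁) = (55, 4);  55² − 189·4² = 1 ✓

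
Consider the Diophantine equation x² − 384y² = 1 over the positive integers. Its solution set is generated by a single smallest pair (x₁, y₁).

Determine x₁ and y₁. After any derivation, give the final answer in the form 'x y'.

4801 245

[19; 1,1,2,9,2,1,1,38] for √384; ℓ=8 ⇒ convergent index 7
a_0=19:  p_0=19·1+0=19,  q_0=19·0+1=1
…
a_2=1:  p_2=1·20+19=39,  q_2=1·1+1=2
…
a_4=9:  p_4=9·98+39=921,  q_4=9·5+2=47
…
a_6=1:  p_6=1·1940+921=2861,  q_6=1·99+47=146
a_7=1:  p_7=1·2861+1940=4801,  q_7=1·146+99=245
→ (4801, 245).  Check: 4801²=23049601, 384·245²=23049600, difference 1.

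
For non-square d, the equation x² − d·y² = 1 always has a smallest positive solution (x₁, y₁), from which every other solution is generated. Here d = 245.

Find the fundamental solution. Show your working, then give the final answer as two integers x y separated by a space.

51841 3312

√245 → a₀=15, period (1,1,1,7,6,7,1,1,1,30); ℓ=10 even so k=9
i=0: a=15 ⇒ p=15, q=1
i=1: a=1 ⇒ p=16, q=1
…
i=3: a=1 ⇒ p=47, q=3
i=4: a=7 ⇒ p=360, q=23
i=5: a=6 ⇒ p=2207, q=141
…
i=7: a=1 ⇒ p=18016, q=1151
i=8: a=1 ⇒ p=33825, q=2161
i=9: a=1 ⇒ p=51841, q=3312
fundamental: x₁=51841, y₁=3312  (since 2687489281 − 245·10969344 = 1)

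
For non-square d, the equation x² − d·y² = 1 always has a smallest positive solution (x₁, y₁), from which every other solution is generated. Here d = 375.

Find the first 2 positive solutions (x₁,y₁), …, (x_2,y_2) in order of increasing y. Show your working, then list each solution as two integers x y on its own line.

15124 781
457470751 23623688

[19; 2,1,2,1,5,1,2,1,2,38] for √375; ℓ=10 ⇒ convergent index 9
i=0: a=19 ⇒ p=19, q=1
…
i=2: a=1 ⇒ p=58, q=3
i=3: a=2 ⇒ p=155, q=8
i=4: a=1 ⇒ p=213, q=11
i=5: a=5 ⇒ p=1220, q=63
…
i=7: a=2 ⇒ p=4086, q=211
i=8: a=1 ⇒ p=5519, q=285
i=9: a=2 ⇒ p=15124, q=781
(x₁, y₁) = (15124, 781);  15124² − 375·781² = 1 ✓
(x_2, y_2) = (15124·15124 + 375·781·781, 15124·781 + 781·15124) = (457470751, 23623688)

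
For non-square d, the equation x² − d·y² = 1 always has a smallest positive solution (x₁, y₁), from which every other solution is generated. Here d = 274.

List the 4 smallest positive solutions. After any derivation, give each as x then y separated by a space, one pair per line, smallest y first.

√274 → a₀=16, period (1,1,4,4,1,1,32); ℓ=7 odd so k=13
step 0: (16, 1)  from 16·(1,0) + (0,1)
…
step 3: (149, 9)  from 4·(33,2) + (17,1)
…
step 12: (2189276, 132259)  from 1·(1770023,106931) + (419253,25328)
step 13: (3959299, 239190)  from 1·(2189276,132259) + (1770023,106931)
fundamental: x₁=3959299, y₁=239190  (since 15676048571401 − 274·57211856100 = 1)
k=2:  x_2 = 3959299·3959299+274·239190·239190 = 31352097142801,  y_2 = 3959299·239190+239190·3959299 = 1894049455620
k=3:  x_3 = 3959299·31352097142801+274·239190·1894049455620 = 248264653730785753699,  y_3 = 3959299·1894049455620+239190·31352097142801 = 14998216231173381570
k=4:  x_4 = 3959299·248264653730785753699+274·239190·14998216231173381570 = 1965907990503261255572251201,  y_4 = 3959299·14998216231173381570+239190·248264653730785753699 = 118764845051735182903983240

3959299 239190
31352097142801 1894049455620
248264653730785753699 14998216231173381570
1965907990503261255572251201 118764845051735182903983240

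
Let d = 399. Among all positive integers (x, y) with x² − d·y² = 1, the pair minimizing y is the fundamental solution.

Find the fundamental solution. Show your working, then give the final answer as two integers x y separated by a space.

20 1

√399 → a₀=19, period (1,38); ℓ=2 even so k=1
i=0: a=19 ⇒ p=19, q=1
i=1: a=1 ⇒ p=20, q=1
(x₁, y₁) = (20, 1);  20² − 399·1² = 1 ✓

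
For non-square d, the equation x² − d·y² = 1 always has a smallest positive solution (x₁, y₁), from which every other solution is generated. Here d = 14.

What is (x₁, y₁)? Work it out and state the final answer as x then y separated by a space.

15 4

√14 → a₀=3, period (1,2,1,6); ℓ=4 even so k=3
k=0  a_k=3  p_k/q_k = 3/1
k=1  a_k=1  p_k/q_k = 4/1
k=2  a_k=2  p_k/q_k = 11/3
k=3  a_k=1  p_k/q_k = 15/4
(x₁, y₁) = (15, 4);  15² − 14·4² = 1 ✓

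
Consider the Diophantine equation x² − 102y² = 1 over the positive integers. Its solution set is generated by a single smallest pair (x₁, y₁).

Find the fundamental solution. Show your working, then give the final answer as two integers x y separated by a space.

√102 → a₀=10, period (10,20); ℓ=2 even so k=1
step 0: (10, 1)  from 10·(1,0) + (0,1)
step 1: (101, 10)  from 10·(10,1) + (1,0)
(x₁, y₁) = (101, 10);  101² − 102·10² = 1 ✓

101 10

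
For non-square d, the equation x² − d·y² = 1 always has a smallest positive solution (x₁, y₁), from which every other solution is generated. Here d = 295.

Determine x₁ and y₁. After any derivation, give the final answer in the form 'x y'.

√295 → a₀=17, period (5,1,2,3,2,6,2,3,2,1,5,34); ℓ=12 even so k=11
step 0: (17, 1)  from 17·(1,0) + (0,1)
…
step 2: (103, 6)  from 1·(86,5) + (17,1)
…
step 4: (979, 57)  from 3·(292,17) + (103,6)
…
step 8: (108103, 6294)  from 3·(31208,1817) + (14479,843)
…
step 10: (355517, 20699)  from 1·(247414,14405) + (108103,6294)
step 11: (2024999, 117900)  from 5·(355517,20699) + (247414,14405)
(x₁, y₁) = (2024999, 117900);  2024999² − 295·117900² = 1 ✓

2024999 117900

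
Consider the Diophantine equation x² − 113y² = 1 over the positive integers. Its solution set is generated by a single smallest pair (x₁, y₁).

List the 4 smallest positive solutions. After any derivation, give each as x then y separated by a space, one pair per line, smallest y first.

1204353 113296
2900932297217 272896754976
6987493029899166849 657328051091107760
16830816386073401651890177 1583310020631184911403584

d=113: √d = [10; 1,1,1,2,2,1,1,1,20] (ℓ=9, odd), read p_17/q_17
k=0  a_k=10  p_k/q_k = 10/1
k=1  a_k=1  p_k/q_k = 11/1
k=2  a_k=1  p_k/q_k = 21/2
k=3  a_k=1  p_k/q_k = 32/3
…
k=5  a_k=2  p_k/q_k = 202/19
…
k=7  a_k=1  p_k/q_k = 489/46
k=8  a_k=1  p_k/q_k = 776/73
k=9  a_k=20  p_k/q_k = 16009/1506
k=10  a_k=1  p_k/q_k = 16785/1579
…
k=12  a_k=1  p_k/q_k = 49579/4664
k=13  a_k=2  p_k/q_k = 131952/12413
…
k=16  a_k=1  p_k/q_k = 758918/71393
k=17  a_k=1  p_k/q_k = 1204353/113296
(x₁, y₁) = (1204353, 113296);  1204353² − 113·113296² = 1 ✓
(1204353+113296√113)^2 = 2900932297217 + 272896754976√113
(1204353+113296√113)^3 = 6987493029899166849 + 657328051091107760√113
(1204353+113296√113)^4 = 16830816386073401651890177 + 1583310020631184911403584√113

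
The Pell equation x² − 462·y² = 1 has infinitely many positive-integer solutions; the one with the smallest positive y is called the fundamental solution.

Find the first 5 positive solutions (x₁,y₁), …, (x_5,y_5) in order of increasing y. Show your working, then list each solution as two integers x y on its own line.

43 2
3697 172
317899 14790
27335617 1271768
2350545163 109357258

√462 → a₀=21, period (2,42); ℓ=2 even so k=1
a_0=21:  p_0=21·1+0=21,  q_0=21·0+1=1
a_1=2:  p_1=2·21+1=43,  q_1=2·1+0=2
→ (43, 2).  Check: 43²=1849, 462·2²=1848, difference 1.
n=2: (43,2)∘(43,2) = (43·43+462·2·2, 43·2+2·43) = (3697,172)
n=3: (3697,172)∘(43,2) = (43·3697+462·2·172, 43·172+2·3697) = (317899,14790)
n=4: (317899,14790)∘(43,2) = (43·317899+462·2·14790, 43·14790+2·317899) = (27335617,1271768)
n=5: (27335617,1271768)∘(43,2) = (43·27335617+462·2·1271768, 43·1271768+2·27335617) = (2350545163,109357258)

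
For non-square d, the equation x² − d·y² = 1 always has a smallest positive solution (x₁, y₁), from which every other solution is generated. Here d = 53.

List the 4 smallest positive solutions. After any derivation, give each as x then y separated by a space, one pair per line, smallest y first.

66249 9100
8777860001 1205731800
1163048894346249 159757052027300
154101652394311440001 21167489878307463600

√53 = [7; 3,1,1,3,14, …], period ℓ=5 (odd) → k=9
i=0: a=7 ⇒ p=7, q=1
i=1: a=3 ⇒ p=22, q=3
i=2: a=1 ⇒ p=29, q=4
i=3: a=1 ⇒ p=51, q=7
…
i=6: a=3 ⇒ p=7979, q=1096
…
i=8: a=1 ⇒ p=18557, q=2549
i=9: a=3 ⇒ p=66249, q=9100
→ (66249, 9100).  Check: 66249²=4388930001, 53·9100²=4388930000, difference 1.
k=2:  x_2 = 66249·66249+53·9100·9100 = 8777860001,  y_2 = 66249·9100+9100·66249 = 1205731800
k=3:  x_3 = 66249·8777860001+53·9100·1205731800 = 1163048894346249,  y_3 = 66249·1205731800+9100·8777860001 = 159757052027300
k=4:  x_4 = 66249·1163048894346249+53·9100·159757052027300 = 154101652394311440001,  y_4 = 66249·159757052027300+9100·1163048894346249 = 21167489878307463600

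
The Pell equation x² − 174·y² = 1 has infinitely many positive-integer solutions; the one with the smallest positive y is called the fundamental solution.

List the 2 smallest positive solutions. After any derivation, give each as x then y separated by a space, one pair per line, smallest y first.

d=174: √d = [13; 5,4,5,26] (ℓ=4, even), read p_3/q_3
i=0: a=13 ⇒ p=13, q=1
i=1: a=5 ⇒ p=66, q=5
i=2: a=4 ⇒ p=277, q=21
i=3: a=5 ⇒ p=1451, q=110
→ (1451, 110).  Check: 1451²=2105401, 174·110²=2105400, difference 1.
(x_2, y_2) = (1451·1451 + 174·110·110, 1451·110 + 110·1451) = (4210801, 319220)

1451 110
4210801 319220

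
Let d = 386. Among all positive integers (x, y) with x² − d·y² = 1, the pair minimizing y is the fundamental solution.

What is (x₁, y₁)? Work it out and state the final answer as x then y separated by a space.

111555 5678

√386 = [19; 1,1,1,4,1,18,1,4,1,1,1,38, …], period ℓ=12 (even) → k=11
k=0  a_k=19  p_k/q_k = 19/1
k=1  a_k=1  p_k/q_k = 20/1
…
k=5  a_k=1  p_k/q_k = 334/17
k=6  a_k=18  p_k/q_k = 6287/320
…
k=8  a_k=4  p_k/q_k = 32771/1668
…
k=10  a_k=1  p_k/q_k = 72163/3673
k=11  a_k=1  p_k/q_k = 111555/5678
→ (111555, 5678).  Check: 111555²=12444518025, 386·5678²=12444518024, difference 1.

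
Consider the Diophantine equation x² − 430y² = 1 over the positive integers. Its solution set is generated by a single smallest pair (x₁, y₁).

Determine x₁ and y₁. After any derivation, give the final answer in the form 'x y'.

2862251 138030

√430 = [20; 1,2,1,3,1,…,2,1,40, …], period ℓ=14 (even) → k=13
step 0: (20, 1)  from 20·(1,0) + (0,1)
…
step 3: (83, 4)  from 1·(62,3) + (21,1)
…
step 5: (394, 19)  from 1·(311,15) + (83,4)
…
step 7: (21794, 1051)  from 8·(2675,129) + (394,19)
…
step 10: (599138, 28893)  from 3·(155233,7486) + (133439,6435)
…
step 12: (2107880, 101651)  from 2·(754371,36379) + (599138,28893)
step 13: (2862251, 138030)  from 1·(2107880,101651) + (754371,36379)
fundamental: x₁=2862251, y₁=138030  (since 8192480787001 − 430·19052280900 = 1)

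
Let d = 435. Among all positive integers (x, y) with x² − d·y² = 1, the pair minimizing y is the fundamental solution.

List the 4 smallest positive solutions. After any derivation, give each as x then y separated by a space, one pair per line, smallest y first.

d=435: √d = [20; 1,5,1,40] (ℓ=4, even), read p_3/q_3
k=0  a_k=20  p_k/q_k = 20/1
…
k=2  a_k=5  p_k/q_k = 125/6
k=3  a_k=1  p_k/q_k = 146/7
(x₁, y₁) = (146, 7);  146² − 435·7² = 1 ✓
k=2:  x_2 = 146·146+435·7·7 = 42631,  y_2 = 146·7+7·146 = 2044
k=3:  x_3 = 146·42631+435·7·2044 = 12448106,  y_3 = 146·2044+7·42631 = 596841
k=4:  x_4 = 146·12448106+435·7·596841 = 3634804321,  y_4 = 146·596841+7·12448106 = 174275528

146 7
42631 2044
12448106 596841
3634804321 174275528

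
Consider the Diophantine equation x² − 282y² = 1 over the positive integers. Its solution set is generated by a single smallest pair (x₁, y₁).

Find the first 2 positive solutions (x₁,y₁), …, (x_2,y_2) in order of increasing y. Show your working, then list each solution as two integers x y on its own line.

2351 140
11054401 658280

[16; 1,3,1,4,1,3,1,32] for √282; ℓ=8 ⇒ convergent index 7
i=0: a=16 ⇒ p=16, q=1
i=1: a=1 ⇒ p=17, q=1
…
i=3: a=1 ⇒ p=84, q=5
i=4: a=4 ⇒ p=403, q=24
…
i=6: a=3 ⇒ p=1864, q=111
i=7: a=1 ⇒ p=2351, q=140
fundamental: x₁=2351, y₁=140  (since 5527201 − 282·19600 = 1)
(2351+140√282)^2 = 11054401 + 658280√282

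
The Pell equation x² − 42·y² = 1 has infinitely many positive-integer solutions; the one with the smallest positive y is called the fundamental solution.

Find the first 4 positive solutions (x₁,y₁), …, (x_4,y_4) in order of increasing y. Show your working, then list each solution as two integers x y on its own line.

√42 → a₀=6, period (2,12); ℓ=2 even so k=1
step 0: (6, 1)  from 6·(1,0) + (0,1)
step 1: (13, 2)  from 2·(6,1) + (1,0)
(x₁, y₁) = (13, 2);  13² − 42·2² = 1 ✓
k=2:  x_2 = 13·13+42·2·2 = 337,  y_2 = 13·2+2·13 = 52
k=3:  x_3 = 13·337+42·2·52 = 8749,  y_3 = 13·52+2·337 = 1350
k=4:  x_4 = 13·8749+42·2·1350 = 227137,  y_4 = 13·1350+2·8749 = 35048

13 2
337 52
8749 1350
227137 35048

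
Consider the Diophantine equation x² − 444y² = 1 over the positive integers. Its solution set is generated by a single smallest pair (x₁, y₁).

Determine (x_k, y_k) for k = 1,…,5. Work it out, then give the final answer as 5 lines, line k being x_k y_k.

√444 → a₀=21, period (14,42); ℓ=2 even so k=1
a_0=21:  p_0=21·1+0=21,  q_0=21·0+1=1
a_1=14:  p_1=14·21+1=295,  q_1=14·1+0=14
→ (295, 14).  Check: 295²=87025, 444·14²=87024, difference 1.
(x_2, y_2) = (295·295 + 444·14·14, 295·14 + 14·295) = (174049, 8260)
(x_3, y_3) = (295·174049 + 444·14·8260, 295·8260 + 14·174049) = (102688615, 4873386)
(x_4, y_4) = (295·102688615 + 444·14·4873386, 295·4873386 + 14·102688615) = (60586108801, 2875289480)
(x_5, y_5) = (295·60586108801 + 444·14·2875289480, 295·2875289480 + 14·60586108801) = (35745701503975, 1696415919814)

295 14
174049 8260
102688615 4873386
60586108801 2875289480
35745701503975 1696415919814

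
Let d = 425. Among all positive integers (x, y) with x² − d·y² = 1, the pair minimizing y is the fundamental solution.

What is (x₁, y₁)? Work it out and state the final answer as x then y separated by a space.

143649 6968

d=425: √d = [20; 1,1,1,1,1,1,40] (ℓ=7, odd), read p_13/q_13
a_0=20:  p_0=20·1+0=20,  q_0=20·0+1=1
…
a_4=1:  p_4=1·62+41=103,  q_4=1·3+2=5
a_5=1:  p_5=1·103+62=165,  q_5=1·5+3=8
a_6=1:  p_6=1·165+103=268,  q_6=1·8+5=13
…
a_8=1:  p_8=1·10885+268=11153,  q_8=1·528+13=541
a_9=1:  p_9=1·11153+10885=22038,  q_9=1·541+528=1069
a_10=1:  p_10=1·22038+11153=33191,  q_10=1·1069+541=1610
…
a_12=1:  p_12=1·55229+33191=88420,  q_12=1·2679+1610=4289
a_13=1:  p_13=1·88420+55229=143649,  q_13=1·4289+2679=6968
(x₁, y₁) = (143649, 6968);  143649² − 425·6968² = 1 ✓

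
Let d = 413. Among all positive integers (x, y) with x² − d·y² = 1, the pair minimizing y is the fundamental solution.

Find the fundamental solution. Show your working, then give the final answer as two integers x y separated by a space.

113399 5580

√413 = [20; 3,9,1,4,1,9,3,40, …], period ℓ=8 (even) → k=7
i=0: a=20 ⇒ p=20, q=1
i=1: a=3 ⇒ p=61, q=3
…
i=3: a=1 ⇒ p=630, q=31
…
i=5: a=1 ⇒ p=3719, q=183
i=6: a=9 ⇒ p=36560, q=1799
i=7: a=3 ⇒ p=113399, q=5580
→ (113399, 5580).  Check: 113399²=12859333201, 413·5580²=12859333200, difference 1.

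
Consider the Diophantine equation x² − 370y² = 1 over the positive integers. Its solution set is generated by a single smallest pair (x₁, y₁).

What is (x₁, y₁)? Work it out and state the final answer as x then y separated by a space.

213859 11118

d=370: √d = [19; 4,4,38] (ℓ=3, odd), read p_5/q_5
step 0: (19, 1)  from 19·(1,0) + (0,1)
step 1: (77, 4)  from 4·(19,1) + (1,0)
…
step 4: (50339, 2617)  from 4·(12503,650) + (327,17)
step 5: (213859, 11118)  from 4·(50339,2617) + (12503,650)
(x₁, y₁) = (213859, 11118);  213859² − 370·11118² = 1 ✓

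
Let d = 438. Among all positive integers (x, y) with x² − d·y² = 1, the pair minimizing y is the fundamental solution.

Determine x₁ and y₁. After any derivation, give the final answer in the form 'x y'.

√438 → a₀=20, period (1,12,1,40); ℓ=4 even so k=3
k=0  a_k=20  p_k/q_k = 20/1
…
k=2  a_k=12  p_k/q_k = 272/13
k=3  a_k=1  p_k/q_k = 293/14
→ (293, 14).  Check: 293²=85849, 438·14²=85848, difference 1.

293 14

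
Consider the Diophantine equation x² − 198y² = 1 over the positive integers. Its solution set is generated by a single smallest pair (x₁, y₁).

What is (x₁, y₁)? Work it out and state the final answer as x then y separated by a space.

[14; 14,28] for √198; ℓ=2 ⇒ convergent index 1
i=0: a=14 ⇒ p=14, q=1
i=1: a=14 ⇒ p=197, q=14
→ (197, 14).  Check: 197²=38809, 198·14²=38808, difference 1.

197 14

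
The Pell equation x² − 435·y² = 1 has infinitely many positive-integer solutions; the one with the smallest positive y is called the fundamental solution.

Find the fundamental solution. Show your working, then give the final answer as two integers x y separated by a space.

d=435: √d = [20; 1,5,1,40] (ℓ=4, even), read p_3/q_3
i=0: a=20 ⇒ p=20, q=1
i=1: a=1 ⇒ p=21, q=1
i=2: a=5 ⇒ p=125, q=6
i=3: a=1 ⇒ p=146, q=7
→ (146, 7).  Check: 146²=21316, 435·7²=21315, difference 1.

146 7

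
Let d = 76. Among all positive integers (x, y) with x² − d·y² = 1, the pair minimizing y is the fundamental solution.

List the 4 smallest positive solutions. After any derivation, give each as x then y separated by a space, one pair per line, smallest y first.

57799 6630
6681448801 766414740
772362118440199 88596011107890
89283516160768675201 10241521691283453480

[8; 1,2,1,1,5,4,5,1,1,2,1,16] for √76; ℓ=12 ⇒ convergent index 11
i=0: a=8 ⇒ p=8, q=1
…
i=2: a=2 ⇒ p=26, q=3
i=3: a=1 ⇒ p=35, q=4
i=4: a=1 ⇒ p=61, q=7
i=5: a=5 ⇒ p=340, q=39
i=6: a=4 ⇒ p=1421, q=163
…
i=10: a=2 ⇒ p=41488, q=4759
i=11: a=1 ⇒ p=57799, q=6630
(x₁, y₁) = (57799, 6630);  57799² − 76·6630² = 1 ✓
(57799+6630√76)^2 = 6681448801 + 766414740√76
(57799+6630√76)^3 = 772362118440199 + 88596011107890√76
(57799+6630√76)^4 = 89283516160768675201 + 10241521691283453480√76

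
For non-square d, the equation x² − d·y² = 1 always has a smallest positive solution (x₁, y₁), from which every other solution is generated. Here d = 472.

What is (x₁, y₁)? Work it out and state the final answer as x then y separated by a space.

√472 → a₀=21, period (1,2,1,1,1,…,2,1,42); ℓ=14 even so k=13
a_0=21:  p_0=21·1+0=21,  q_0=21·0+1=1
a_1=1:  p_1=1·21+1=22,  q_1=1·1+0=1
a_2=2:  p_2=2·22+21=65,  q_2=2·1+1=3
…
a_5=1:  p_5=1·152+87=239,  q_5=1·7+4=11
a_6=4:  p_6=4·239+152=1108,  q_6=4·11+7=51
…
a_8=4:  p_8=4·5779+1108=24224,  q_8=4·266+51=1115
a_9=1:  p_9=1·24224+5779=30003,  q_9=1·1115+266=1381
a_10=1:  p_10=1·30003+24224=54227,  q_10=1·1381+1115=2496
…
a_12=2:  p_12=2·84230+54227=222687,  q_12=2·3877+2496=10250
a_13=1:  p_13=1·222687+84230=306917,  q_13=1·10250+3877=14127
(x₁, y₁) = (306917, 14127);  306917² − 472·14127² = 1 ✓

306917 14127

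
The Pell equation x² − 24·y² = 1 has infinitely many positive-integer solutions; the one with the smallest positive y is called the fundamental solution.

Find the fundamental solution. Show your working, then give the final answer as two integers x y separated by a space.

d=24: √d = [4; 1,8] (ℓ=2, even), read p_1/q_1
k=0  a_k=4  p_k/q_k = 4/1
k=1  a_k=1  p_k/q_k = 5/1
→ (5, 1).  Check: 5²=25, 24·1²=24, difference 1.

5 1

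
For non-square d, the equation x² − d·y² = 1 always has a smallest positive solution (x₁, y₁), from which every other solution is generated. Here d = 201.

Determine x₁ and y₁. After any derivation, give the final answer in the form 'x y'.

515095 36332

√201 = [14; 5,1,1,1,2,…,1,5,28, …], period ℓ=14 (even) → k=13
k=0  a_k=14  p_k/q_k = 14/1
k=1  a_k=5  p_k/q_k = 71/5
k=2  a_k=1  p_k/q_k = 85/6
k=3  a_k=1  p_k/q_k = 156/11
…
k=5  a_k=2  p_k/q_k = 638/45
…
k=9  a_k=2  p_k/q_k = 24768/1747
k=10  a_k=1  p_k/q_k = 33317/2350
…
k=12  a_k=1  p_k/q_k = 91402/6447
k=13  a_k=5  p_k/q_k = 515095/36332
→ (515095, 36332).  Check: 515095²=265322859025, 201·36332²=265322859024, difference 1.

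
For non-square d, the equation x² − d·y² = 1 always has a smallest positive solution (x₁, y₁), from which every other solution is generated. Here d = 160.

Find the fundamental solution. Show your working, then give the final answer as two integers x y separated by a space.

d=160: √d = [12; 1,1,1,5,1,1,1,24] (ℓ=8, even), read p_7/q_7
k=0  a_k=12  p_k/q_k = 12/1
k=1  a_k=1  p_k/q_k = 13/1
…
k=3  a_k=1  p_k/q_k = 38/3
…
k=5  a_k=1  p_k/q_k = 253/20
k=6  a_k=1  p_k/q_k = 468/37
k=7  a_k=1  p_k/q_k = 721/57
(x₁, y₁) = (721, 57);  721² − 160·57² = 1 ✓

721 57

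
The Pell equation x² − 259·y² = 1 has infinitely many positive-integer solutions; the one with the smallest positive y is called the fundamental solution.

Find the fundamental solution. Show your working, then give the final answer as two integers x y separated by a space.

847225 52644

[16; 10,1,2,3,4,3,2,1,10,32] for √259; ℓ=10 ⇒ convergent index 9
i=0: a=16 ⇒ p=16, q=1
…
i=3: a=2 ⇒ p=515, q=32
…
i=5: a=4 ⇒ p=7403, q=460
…
i=7: a=2 ⇒ p=55265, q=3434
i=8: a=1 ⇒ p=79196, q=4921
i=9: a=10 ⇒ p=847225, q=52644
→ (847225, 52644).  Check: 847225²=717790200625, 259·52644²=717790200624, difference 1.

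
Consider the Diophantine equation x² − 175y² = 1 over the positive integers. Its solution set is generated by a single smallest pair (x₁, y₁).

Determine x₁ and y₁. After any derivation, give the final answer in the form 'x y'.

√175 → a₀=13, period (4,2,1,2,4,26); ℓ=6 even so k=5
k=0  a_k=13  p_k/q_k = 13/1
k=1  a_k=4  p_k/q_k = 53/4
k=2  a_k=2  p_k/q_k = 119/9
…
k=4  a_k=2  p_k/q_k = 463/35
k=5  a_k=4  p_k/q_k = 2024/153
→ (2024, 153).  Check: 2024²=4096576, 175·153²=4096575, difference 1.

2024 153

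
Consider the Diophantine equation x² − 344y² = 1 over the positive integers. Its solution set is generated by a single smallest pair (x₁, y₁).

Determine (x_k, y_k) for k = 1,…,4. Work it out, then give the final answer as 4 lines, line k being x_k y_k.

10405 561
216528049 11674410
4505948689285 242944471539
93768792007492801 5055674441052180

√344 → a₀=18, period (1,1,4,1,3,1,4,1,1,36); ℓ=10 even so k=9
a_0=18:  p_0=18·1+0=18,  q_0=18·0+1=1
…
a_2=1:  p_2=1·19+18=37,  q_2=1·1+1=2
a_3=4:  p_3=4·37+19=167,  q_3=4·2+1=9
…
a_8=1:  p_8=1·4711+983=5694,  q_8=1·254+53=307
a_9=1:  p_9=1·5694+4711=10405,  q_9=1·307+254=561
→ (10405, 561).  Check: 10405²=108264025, 344·561²=108264024, difference 1.
n=2: (10405,561)∘(10405,561) = (10405·10405+344·561·561, 10405·561+561·10405) = (216528049,11674410)
n=3: (216528049,11674410)∘(10405,561) = (10405·216528049+344·561·11674410, 10405·11674410+561·216528049) = (4505948689285,242944471539)
n=4: (4505948689285,242944471539)∘(10405,561) = (10405·4505948689285+344·561·242944471539, 10405·242944471539+561·4505948689285) = (93768792007492801,5055674441052180)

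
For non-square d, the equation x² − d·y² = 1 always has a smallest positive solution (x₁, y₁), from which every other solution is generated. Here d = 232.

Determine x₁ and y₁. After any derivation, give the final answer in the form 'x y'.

d=232: √d = [15; 4,3,7,3,4,30] (ℓ=6, even), read p_5/q_5
i=0: a=15 ⇒ p=15, q=1
i=1: a=4 ⇒ p=61, q=4
i=2: a=3 ⇒ p=198, q=13
…
i=4: a=3 ⇒ p=4539, q=298
i=5: a=4 ⇒ p=19603, q=1287
(x₁, y₁) = (19603, 1287);  19603² − 232·1287² = 1 ✓

19603 1287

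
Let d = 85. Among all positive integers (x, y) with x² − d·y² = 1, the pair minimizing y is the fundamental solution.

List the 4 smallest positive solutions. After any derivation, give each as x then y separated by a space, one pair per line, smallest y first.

d=85: √d = [9; 4,1,1,4,18] (ℓ=5, odd), read p_9/q_9
k=0  a_k=9  p_k/q_k = 9/1
…
k=5  a_k=18  p_k/q_k = 6887/747
k=6  a_k=4  p_k/q_k = 27926/3029
k=7  a_k=1  p_k/q_k = 34813/3776
k=8  a_k=1  p_k/q_k = 62739/6805
k=9  a_k=4  p_k/q_k = 285769/30996
(x₁, y₁) = (285769, 30996);  285769² − 85·30996² = 1 ✓
n=2: (285769,30996)∘(285769,30996) = (285769·285769+85·30996·30996, 285769·30996+30996·285769) = (163327842721,17715391848)
n=3: (163327842721,17715391848)∘(285769,30996) = (285769·163327842721+85·30996·17715391848, 285769·17715391848+30996·163327842721) = (93348068572789129,10125019625991228)
n=4: (93348068572789129,10125019625991228)∘(285769,30996) = (285769·93348068572789129+85·30996·10125019625991228, 285769·10125019625991228+30996·93348068572789129) = (53351968415791425367681,5786833466982059076816)

285769 30996
163327842721 17715391848
93348068572789129 10125019625991228
53351968415791425367681 5786833466982059076816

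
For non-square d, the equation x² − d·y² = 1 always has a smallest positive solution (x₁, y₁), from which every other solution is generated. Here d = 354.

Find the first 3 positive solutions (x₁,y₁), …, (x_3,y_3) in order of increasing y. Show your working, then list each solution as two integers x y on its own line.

258065 13716
133195088449 7079239080
68745981000924305 3653807666346684

√354 → a₀=18, period (1,4,2,2,18,2,2,4,1,36); ℓ=10 even so k=9
step 0: (18, 1)  from 18·(1,0) + (0,1)
step 1: (19, 1)  from 1·(18,1) + (1,0)
step 2: (94, 5)  from 4·(19,1) + (18,1)
step 3: (207, 11)  from 2·(94,5) + (19,1)
step 4: (508, 27)  from 2·(207,11) + (94,5)
…
step 6: (19210, 1021)  from 2·(9351,497) + (508,27)
step 7: (47771, 2539)  from 2·(19210,1021) + (9351,497)
step 8: (210294, 11177)  from 4·(47771,2539) + (19210,1021)
step 9: (258065, 13716)  from 1·(210294,11177) + (47771,2539)
→ (258065, 13716).  Check: 258065²=66597544225, 354·13716²=66597544224, difference 1.
k=2:  x_2 = 258065·258065+354·13716·13716 = 133195088449,  y_2 = 258065·13716+13716·258065 = 7079239080
k=3:  x_3 = 258065·133195088449+354·13716·7079239080 = 68745981000924305,  y_3 = 258065·7079239080+13716·133195088449 = 3653807666346684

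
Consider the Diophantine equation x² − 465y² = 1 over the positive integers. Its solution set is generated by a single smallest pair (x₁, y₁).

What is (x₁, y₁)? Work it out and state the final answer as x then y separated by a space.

15871 736

√465 = [21; 1,1,3,2,2,2,3,1,1,42, …], period ℓ=10 (even) → k=9
a_0=21:  p_0=21·1+0=21,  q_0=21·0+1=1
…
a_2=1:  p_2=1·22+21=43,  q_2=1·1+1=2
…
a_4=2:  p_4=2·151+43=345,  q_4=2·7+2=16
a_5=2:  p_5=2·345+151=841,  q_5=2·16+7=39
a_6=2:  p_6=2·841+345=2027,  q_6=2·39+16=94
a_7=3:  p_7=3·2027+841=6922,  q_7=3·94+39=321
a_8=1:  p_8=1·6922+2027=8949,  q_8=1·321+94=415
a_9=1:  p_9=1·8949+6922=15871,  q_9=1·415+321=736
(x₁, y₁) = (15871, 736);  15871² − 465·736² = 1 ✓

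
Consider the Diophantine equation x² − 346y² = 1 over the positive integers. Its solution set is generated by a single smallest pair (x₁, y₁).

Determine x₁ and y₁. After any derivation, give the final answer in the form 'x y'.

17299 930

d=346: √d = [18; 1,1,1,1,36] (ℓ=5, odd), read p_9/q_9
i=0: a=18 ⇒ p=18, q=1
…
i=2: a=1 ⇒ p=37, q=2
…
i=4: a=1 ⇒ p=93, q=5
…
i=6: a=1 ⇒ p=3497, q=188
i=7: a=1 ⇒ p=6901, q=371
i=8: a=1 ⇒ p=10398, q=559
i=9: a=1 ⇒ p=17299, q=930
fundamental: x₁=17299, y₁=930  (since 299255401 − 346·864900 = 1)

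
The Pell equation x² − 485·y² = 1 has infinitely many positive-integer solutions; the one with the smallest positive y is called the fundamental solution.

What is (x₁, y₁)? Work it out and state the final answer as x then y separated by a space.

969 44

[22; 44] for √485; ℓ=1 ⇒ convergent index 1
step 0: (22, 1)  from 22·(1,0) + (0,1)
step 1: (969, 44)  from 44·(22,1) + (1,0)
(x₁, y₁) = (969, 44);  969² − 485·44² = 1 ✓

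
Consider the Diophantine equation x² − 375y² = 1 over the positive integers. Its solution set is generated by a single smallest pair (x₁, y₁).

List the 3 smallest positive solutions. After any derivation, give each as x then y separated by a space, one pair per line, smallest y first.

15124 781
457470751 23623688
13837575261124 714569313843

√375 → a₀=19, period (2,1,2,1,5,1,2,1,2,38); ℓ=10 even so k=9
a_0=19:  p_0=19·1+0=19,  q_0=19·0+1=1
…
a_7=2:  p_7=2·1433+1220=4086,  q_7=2·74+63=211
a_8=1:  p_8=1·4086+1433=5519,  q_8=1·211+74=285
a_9=2:  p_9=2·5519+4086=15124,  q_9=2·285+211=781
fundamental: x₁=15124, y₁=781  (since 228735376 − 375·609961 = 1)
k=2:  x_2 = 15124·15124+375·781·781 = 457470751,  y_2 = 15124·781+781·15124 = 23623688
k=3:  x_3 = 15124·457470751+375·781·23623688 = 13837575261124,  y_3 = 15124·23623688+781·457470751 = 714569313843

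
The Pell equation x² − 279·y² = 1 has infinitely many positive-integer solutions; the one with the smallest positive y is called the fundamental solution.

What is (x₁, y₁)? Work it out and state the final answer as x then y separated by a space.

d=279: √d = [16; 1,2,2,1,2,2,1,32] (ℓ=8, even), read p_7/q_7
a_0=16:  p_0=16·1+0=16,  q_0=16·0+1=1
…
a_2=2:  p_2=2·17+16=50,  q_2=2·1+1=3
a_3=2:  p_3=2·50+17=117,  q_3=2·3+1=7
…
a_6=2:  p_6=2·451+167=1069,  q_6=2·27+10=64
a_7=1:  p_7=1·1069+451=1520,  q_7=1·64+27=91
→ (1520, 91).  Check: 1520²=2310400, 279·91²=2310399, difference 1.

1520 91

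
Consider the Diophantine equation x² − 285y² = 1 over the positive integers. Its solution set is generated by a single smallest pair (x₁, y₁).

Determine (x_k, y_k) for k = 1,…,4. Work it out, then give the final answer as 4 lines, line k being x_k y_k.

2431 144
11819521 700128
57466508671 3404022192
279402153338881 16550355197376

√285 → a₀=16, period (1,7,2,7,1,32); ℓ=6 even so k=5
k=0  a_k=16  p_k/q_k = 16/1
k=1  a_k=1  p_k/q_k = 17/1
k=2  a_k=7  p_k/q_k = 135/8
k=3  a_k=2  p_k/q_k = 287/17
k=4  a_k=7  p_k/q_k = 2144/127
k=5  a_k=1  p_k/q_k = 2431/144
→ (2431, 144).  Check: 2431²=5909761, 285·144²=5909760, difference 1.
(2431+144√285)^2 = 11819521 + 700128√285
(2431+144√285)^3 = 57466508671 + 3404022192√285
(2431+144√285)^4 = 279402153338881 + 16550355197376√285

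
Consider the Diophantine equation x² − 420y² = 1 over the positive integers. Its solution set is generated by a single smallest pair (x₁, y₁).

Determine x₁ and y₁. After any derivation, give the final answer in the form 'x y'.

41 2

√420 = [20; 2,40, …], period ℓ=2 (even) → k=1
k=0  a_k=20  p_k/q_k = 20/1
k=1  a_k=2  p_k/q_k = 41/2
→ (41, 2).  Check: 41²=1681, 420·2²=1680, difference 1.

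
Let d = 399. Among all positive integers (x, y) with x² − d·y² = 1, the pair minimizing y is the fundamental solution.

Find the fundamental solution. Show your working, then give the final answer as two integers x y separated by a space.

20 1

√399 = [19; 1,38, …], period ℓ=2 (even) → k=1
a_0=19:  p_0=19·1+0=19,  q_0=19·0+1=1
a_1=1:  p_1=1·19+1=20,  q_1=1·1+0=1
(x₁, y₁) = (20, 1);  20² − 399·1² = 1 ✓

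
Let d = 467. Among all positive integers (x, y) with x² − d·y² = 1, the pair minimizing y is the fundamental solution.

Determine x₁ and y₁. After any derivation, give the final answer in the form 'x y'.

[21; 1,1,1,1,3,…,1,1,42] for √467; ℓ=14 ⇒ convergent index 13
k=0  a_k=21  p_k/q_k = 21/1
…
k=5  a_k=3  p_k/q_k = 389/18
…
k=8  a_k=3  p_k/q_k = 82767/3830
k=9  a_k=3  p_k/q_k = 275465/12747
…
k=12  a_k=1  p_k/q_k = 991929/45901
k=13  a_k=1  p_k/q_k = 1625626/75225
fundamental: x₁=1625626, y₁=75225  (since 2642659891876 − 467·5658800625 = 1)

1625626 75225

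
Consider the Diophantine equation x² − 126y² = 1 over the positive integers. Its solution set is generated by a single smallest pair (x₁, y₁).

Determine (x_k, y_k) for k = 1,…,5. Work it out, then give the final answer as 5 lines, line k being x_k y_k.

449 40
403201 35920
362074049 32256120
325142092801 28965959840
291977237261249 26011399680200

[11; 4,2,4,22] for √126; ℓ=4 ⇒ convergent index 3
k=0  a_k=11  p_k/q_k = 11/1
k=1  a_k=4  p_k/q_k = 45/4
k=2  a_k=2  p_k/q_k = 101/9
k=3  a_k=4  p_k/q_k = 449/40
fundamental: x₁=449, y₁=40  (since 201601 − 126·1600 = 1)
k=2:  x_2 = 449·449+126·40·40 = 403201,  y_2 = 449·40+40·449 = 35920
k=3:  x_3 = 449·403201+126·40·35920 = 362074049,  y_3 = 449·35920+40·403201 = 32256120
k=4:  x_4 = 449·362074049+126·40·32256120 = 325142092801,  y_4 = 449·32256120+40·362074049 = 28965959840
k=5:  x_5 = 449·325142092801+126·40·28965959840 = 291977237261249,  y_5 = 449·28965959840+40·325142092801 = 26011399680200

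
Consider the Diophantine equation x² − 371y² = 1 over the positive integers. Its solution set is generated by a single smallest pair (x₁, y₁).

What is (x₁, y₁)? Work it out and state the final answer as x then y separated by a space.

1695 88

√371 = [19; 3,1,4,1,3,38, …], period ℓ=6 (even) → k=5
k=0  a_k=19  p_k/q_k = 19/1
k=1  a_k=3  p_k/q_k = 58/3
…
k=3  a_k=4  p_k/q_k = 366/19
k=4  a_k=1  p_k/q_k = 443/23
k=5  a_k=3  p_k/q_k = 1695/88
fundamental: x₁=1695, y₁=88  (since 2873025 − 371·7744 = 1)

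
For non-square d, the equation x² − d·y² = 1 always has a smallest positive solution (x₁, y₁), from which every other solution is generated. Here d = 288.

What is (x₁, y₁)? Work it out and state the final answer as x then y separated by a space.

√288 → a₀=16, period (1,32); ℓ=2 even so k=1
step 0: (16, 1)  from 16·(1,0) + (0,1)
step 1: (17, 1)  from 1·(16,1) + (1,0)
→ (17, 1).  Check: 17²=289, 288·1²=288, difference 1.

17 1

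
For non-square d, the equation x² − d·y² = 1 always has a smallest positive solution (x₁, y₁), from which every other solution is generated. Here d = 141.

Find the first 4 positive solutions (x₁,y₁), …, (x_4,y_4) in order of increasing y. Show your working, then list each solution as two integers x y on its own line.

95 8
18049 1520
3429215 288792
651532801 54868960

√141 → a₀=11, period (1,6,1,22); ℓ=4 even so k=3
i=0: a=11 ⇒ p=11, q=1
i=1: a=1 ⇒ p=12, q=1
i=2: a=6 ⇒ p=83, q=7
i=3: a=1 ⇒ p=95, q=8
(x₁, y₁) = (95, 8);  95² − 141·8² = 1 ✓
n=2: (95,8)∘(95,8) = (95·95+141·8·8, 95·8+8·95) = (18049,1520)
n=3: (18049,1520)∘(95,8) = (95·18049+141·8·1520, 95·1520+8·18049) = (3429215,288792)
n=4: (3429215,288792)∘(95,8) = (95·3429215+141·8·288792, 95·288792+8·3429215) = (651532801,54868960)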